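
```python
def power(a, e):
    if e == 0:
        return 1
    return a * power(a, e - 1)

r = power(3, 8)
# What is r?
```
Call trace:
power(a=3, e=8)
  power(a=3, e=7)
    power(a=3, e=6)
      power(a=3, e=5)
        power(a=3, e=4)
          power(a=3, e=3)
            power(a=3, e=2)
              power(a=3, e=1)
                power(a=3, e=0)
                -> return 1
              -> return 3
            -> return 9
          -> return 27
        -> return 81
      -> return 243
    -> return 729
  -> return 2187
-> return 6561

Final answer: 6561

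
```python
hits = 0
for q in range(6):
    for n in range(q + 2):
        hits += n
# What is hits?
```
Trace:
  hits=0
  hits=0, q=0, n=0
  hits=1, q=0, n=1
  hits=1, q=1, n=0
  hits=2, q=1, n=1
  hits=4, q=1, n=2
  hits=4, q=2, n=0
  hits=5, q=2, n=1
  hits=7, q=2, n=2
  hits=10, q=2, n=3
  hits=10, q=3, n=0
  hits=11, q=3, n=1
  hits=13, q=3, n=2
  hits=16, q=3, n=3
  hits=20, q=3, n=4
  hits=20, q=4, n=0
  hits=21, q=4, n=1
  hits=23, q=4, n=2
  hits=26, q=4, n=3
  hits=30, q=4, n=4
  hits=35, q=4, n=5
  hits=35, q=5, n=0
  hits=36, q=5, n=1
  hits=38, q=5, n=2
  hits=41, q=5, n=3
  hits=45, q=5, n=4
  hits=50, q=5, n=5
  hits=56, q=5, n=6

Final answer: 56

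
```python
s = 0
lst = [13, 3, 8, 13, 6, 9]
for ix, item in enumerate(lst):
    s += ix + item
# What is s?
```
Trace:
  s=0
  s=13, ix=0, item=13
  s=17, ix=1, item=3
  s=27, ix=2, item=8
  s=43, ix=3, item=13
  s=53, ix=4, item=6
  s=67, ix=5, item=9

Final answer: 67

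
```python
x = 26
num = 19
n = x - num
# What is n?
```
Trace:
  x=26
  x=26, num=19
  x=26, num=19, n=7

Final answer: 7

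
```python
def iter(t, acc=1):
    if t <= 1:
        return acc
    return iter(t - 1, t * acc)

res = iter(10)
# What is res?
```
Call trace:
iter(t=10, acc=1)
  iter(t=9, acc=10)
    iter(t=8, acc=90)
      iter(t=7, acc=720)
        iter(t=6, acc=5040)
          iter(t=5, acc=30240)
            iter(t=4, acc=151200)
              iter(t=3, acc=604800)
                iter(t=2, acc=1814400)
                  iter(t=1, acc=3628800)
                  -> return 3628800
                -> return 3628800
              -> return 3628800
            -> return 3628800
          -> return 3628800
        -> return 3628800
      -> return 3628800
    -> return 3628800
  -> return 3628800
-> return 3628800

Final answer: 3628800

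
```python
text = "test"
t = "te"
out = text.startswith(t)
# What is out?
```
Trace:
  text='test'
  text='test', t='te'
  text='test', t='te', out=True

Final answer: True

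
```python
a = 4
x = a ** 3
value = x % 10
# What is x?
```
Trace:
  a=4
  a=4, x=64
  a=4, x=64, value=4

Final answer: 64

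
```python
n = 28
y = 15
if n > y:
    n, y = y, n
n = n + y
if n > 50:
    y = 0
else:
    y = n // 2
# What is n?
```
Trace:
  n=28
  n=28, y=15
  n=15, y=28
  n=43, y=28
  n=43, y=21

Final answer: 43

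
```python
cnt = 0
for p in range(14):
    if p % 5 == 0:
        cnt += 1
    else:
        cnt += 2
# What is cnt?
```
Trace:
  cnt=0
  cnt=1, p=0
  cnt=3, p=1
  cnt=5, p=2
  cnt=7, p=3
  cnt=9, p=4
  cnt=10, p=5
  cnt=12, p=6
  cnt=14, p=7
  cnt=16, p=8
  cnt=18, p=9
  cnt=19, p=10
  cnt=21, p=11
  cnt=23, p=12
  cnt=25, p=13

Final answer: 25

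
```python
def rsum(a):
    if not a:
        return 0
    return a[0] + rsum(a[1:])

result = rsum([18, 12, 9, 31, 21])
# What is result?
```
Call trace:
rsum(a=[18, 12, 9, 31, 21])
  rsum(a=[12, 9, 31, 21])
    rsum(a=[9, 31, 21])
      rsum(a=[31, 21])
        rsum(a=[21])
          rsum(a=[])
          -> return 0
        -> return 21
      -> return 52
    -> return 61
  -> return 73
-> return 91

Final answer: 91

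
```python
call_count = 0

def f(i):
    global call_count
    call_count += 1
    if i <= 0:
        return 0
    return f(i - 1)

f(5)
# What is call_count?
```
Call trace:
f(i=5)
  f(i=4)
    f(i=3)
      f(i=2)
        f(i=1)
          f(i=0)
          -> return 0
        -> return 0
      -> return 0
    -> return 0
  -> return 0
-> return 0

call_count is incremented once per call. f is entered once for each i = 5, 4, 3, 2, 1, 0 (the i <= 0 call returns without recursing), i.e. 5 + 1 calls.
call_count = 6

Final answer: 6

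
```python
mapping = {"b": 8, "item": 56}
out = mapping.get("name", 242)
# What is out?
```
Trace:
  mapping={'b': 8, 'item': 56}
  mapping={'b': 8, 'item': 56}, out=242

Final answer: 242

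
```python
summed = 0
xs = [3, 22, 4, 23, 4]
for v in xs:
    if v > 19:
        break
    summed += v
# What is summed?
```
Trace:
  summed=0
  summed=3, v=3
  summed=3, v=22

Final answer: 3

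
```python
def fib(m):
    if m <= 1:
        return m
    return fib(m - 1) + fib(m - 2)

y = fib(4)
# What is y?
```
Call trace (a repeated sub-call is expanded the first time; later identical calls just restate its return value):
fib(m=4)
  fib(m=3)
    fib(m=2)
      fib(m=1)
      -> return 1
      fib(m=0)
      -> return 0
    -> return 1
    fib(m=1)
    -> return 1
  -> return 2
  fib(m=2) -> return 1  (same call as traced above)
-> return 3

Final answer: 3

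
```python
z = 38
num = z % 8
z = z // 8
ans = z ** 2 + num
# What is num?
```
Trace:
  z=38
  z=38, num=6
  z=4, num=6
  z=4, num=6, ans=22

Final answer: 6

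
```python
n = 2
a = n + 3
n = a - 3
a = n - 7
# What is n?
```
Trace:
  n=2
  n=2, a=5
  n=2, a=5
  n=2, a=-5

Final answer: 2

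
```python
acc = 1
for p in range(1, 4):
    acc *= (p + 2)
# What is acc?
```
Trace:
  acc=1
  acc=3, p=1
  acc=12, p=2
  acc=60, p=3

Final answer: 60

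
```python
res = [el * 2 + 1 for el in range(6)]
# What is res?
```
Trace:
  el=0
  el=1
  el=2
  el=3
  el=4
  el=5
  res=[1, 3, 5, 7, 9, 11]

Final answer: [1, 3, 5, 7, 9, 11]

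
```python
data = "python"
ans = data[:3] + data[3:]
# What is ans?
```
Trace:
  data='python'
  data='python', ans='python'

Final answer: 'python'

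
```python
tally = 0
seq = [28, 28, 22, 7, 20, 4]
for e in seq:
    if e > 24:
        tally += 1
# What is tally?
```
Trace:
  tally=0
  tally=1, e=28
  tally=2, e=28
  tally=2, e=22
  tally=2, e=7
  tally=2, e=20
  tally=2, e=4

Final answer: 2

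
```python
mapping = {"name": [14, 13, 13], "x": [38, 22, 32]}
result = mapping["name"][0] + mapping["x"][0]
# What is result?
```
Trace:
  mapping={'name': [14, 13, 13], 'x': [38, 22, 32]}
  mapping={'name': [14, 13, 13], 'x': [38, 22, 32]}, result=52

Final answer: 52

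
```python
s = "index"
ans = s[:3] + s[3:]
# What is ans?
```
Trace:
  s='index'
  s='index', ans='index'

Final answer: 'index'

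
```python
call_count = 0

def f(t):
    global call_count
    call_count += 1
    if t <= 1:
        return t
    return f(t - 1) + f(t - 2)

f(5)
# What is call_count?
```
Call trace (a repeated sub-call is expanded the first time; later identical calls just restate its return value):
f(t=5)
  f(t=4)
    f(t=3)
      f(t=2)
        f(t=1)
        -> return 1
        f(t=0)
        -> return 0
      -> return 1
      f(t=1)
      -> return 1
    -> return 2
    f(t=2) -> return 1  (same call as traced above)
  -> return 3
  f(t=3) -> return 2  (same call as traced above)
-> return 5

call_count is incremented once per call, so count the calls in each subtree. Let C(t) = number of calls made by f(t).
C(0) = C(1) = 1 (base case, no recursion); C(t) = 1 + C(t - 1) + C(t - 2) otherwise.
C(2) = 1 + C(1) + C(0) = 1 + 1 + 1 = 3
C(3) = 1 + C(2) + C(1) = 1 + 3 + 1 = 5
C(4) = 1 + C(3) + C(2) = 1 + 5 + 3 = 9
C(5) = 1 + C(4) + C(3) = 1 + 9 + 5 = 15
call_count = C(5) = 15

Final answer: 15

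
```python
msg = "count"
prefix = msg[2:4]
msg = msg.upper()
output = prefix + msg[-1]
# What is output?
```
Trace:
  msg='count'
  msg='count', prefix='un'
  msg='COUNT', prefix='un'
  msg='COUNT', prefix='un', output='unT'

Final answer: 'unT'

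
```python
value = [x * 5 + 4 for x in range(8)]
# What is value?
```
Trace:
  x=0
  x=1
  x=2
  x=3
  x=4
  x=5
  x=6
  x=7
  value=[4, 9, 14, 19, 24, 29, 34, 39]

Final answer: [4, 9, 14, 19, 24, 29, 34, 39]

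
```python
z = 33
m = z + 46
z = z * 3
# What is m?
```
Trace:
  z=33
  z=33, m=79
  z=99, m=79

Final answer: 79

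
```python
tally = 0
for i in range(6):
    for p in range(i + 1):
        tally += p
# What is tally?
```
Trace:
  tally=0
  tally=0, i=0, p=0
  tally=0, i=1, p=0
  tally=1, i=1, p=1
  tally=1, i=2, p=0
  tally=2, i=2, p=1
  tally=4, i=2, p=2
  tally=4, i=3, p=0
  tally=5, i=3, p=1
  tally=7, i=3, p=2
  tally=10, i=3, p=3
  tally=10, i=4, p=0
  tally=11, i=4, p=1
  tally=13, i=4, p=2
  tally=16, i=4, p=3
  tally=20, i=4, p=4
  tally=20, i=5, p=0
  tally=21, i=5, p=1
  tally=23, i=5, p=2
  tally=26, i=5, p=3
  tally=30, i=5, p=4
  tally=35, i=5, p=5

Final answer: 35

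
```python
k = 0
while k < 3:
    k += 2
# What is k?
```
Trace:
  k=0
  k=2
  k=4

Final answer: 4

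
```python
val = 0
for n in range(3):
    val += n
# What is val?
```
Trace:
  val=0
  val=0, n=0
  val=1, n=1
  val=3, n=2

Final answer: 3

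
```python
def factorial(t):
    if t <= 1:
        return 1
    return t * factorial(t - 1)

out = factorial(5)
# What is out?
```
Call trace:
factorial(t=5)
  factorial(t=4)
    factorial(t=3)
      factorial(t=2)
        factorial(t=1)
        -> return 1
      -> return 2
    -> return 6
  -> return 24
-> return 120

Final answer: 120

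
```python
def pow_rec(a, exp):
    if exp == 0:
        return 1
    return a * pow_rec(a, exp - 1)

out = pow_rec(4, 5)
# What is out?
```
Call trace:
pow_rec(a=4, exp=5)
  pow_rec(a=4, exp=4)
    pow_rec(a=4, exp=3)
      pow_rec(a=4, exp=2)
        pow_rec(a=4, exp=1)
          pow_rec(a=4, exp=0)
          -> return 1
        -> return 4
      -> return 16
    -> return 64
  -> return 256
-> return 1024

Final answer: 1024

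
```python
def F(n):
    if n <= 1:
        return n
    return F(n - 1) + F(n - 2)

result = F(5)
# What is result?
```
Call trace (a repeated sub-call is expanded the first time; later identical calls just restate its return value):
F(n=5)
  F(n=4)
    F(n=3)
      F(n=2)
        F(n=1)
        -> return 1
        F(n=0)
        -> return 0
      -> return 1
      F(n=1)
      -> return 1
    -> return 2
    F(n=2) -> return 1  (same call as traced above)
  -> return 3
  F(n=3) -> return 2  (same call as traced above)
-> return 5

Final answer: 5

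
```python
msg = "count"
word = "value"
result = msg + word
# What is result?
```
Trace:
  msg='count'
  msg='count', word='value'
  msg='count', word='value', result='countvalue'

Final answer: 'countvalue'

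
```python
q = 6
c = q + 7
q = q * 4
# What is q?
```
Trace:
  q=6
  q=6, c=13
  q=24, c=13

Final answer: 24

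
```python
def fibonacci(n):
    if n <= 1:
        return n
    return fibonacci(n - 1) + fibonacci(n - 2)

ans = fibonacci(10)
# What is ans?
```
Call trace (a repeated sub-call is expanded the first time; later identical calls just restate its return value):
fibonacci(n=10)
  fibonacci(n=9)
    fibonacci(n=8)
      fibonacci(n=7)
        fibonacci(n=6)
          fibonacci(n=5)
            fibonacci(n=4)
              fibonacci(n=3)
                fibonacci(n=2)
                  fibonacci(n=1)
                  -> return 1
                  fibonacci(n=0)
                  -> return 0
                -> return 1
                fibonacci(n=1)
                -> return 1
              -> return 2
              fibonacci(n=2) -> return 1  (same call as traced above)
            -> return 3
            fibonacci(n=3) -> return 2  (same call as traced above)
          -> return 5
          fibonacci(n=4) -> return 3  (same call as traced above)
        -> return 8
        fibonacci(n=5) -> return 5  (same call as traced above)
      -> return 13
      fibonacci(n=6) -> return 8  (same call as traced above)
    -> return 21
    fibonacci(n=7) -> return 13  (same call as traced above)
  -> return 34
  fibonacci(n=8) -> return 21  (same call as traced above)
-> return 55

Final answer: 55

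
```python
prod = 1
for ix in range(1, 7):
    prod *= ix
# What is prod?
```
Trace:
  prod=1
  prod=1, ix=1
  prod=2, ix=2
  prod=6, ix=3
  prod=24, ix=4
  prod=120, ix=5
  prod=720, ix=6

Final answer: 720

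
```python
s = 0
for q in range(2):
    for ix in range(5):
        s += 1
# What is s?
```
Trace:
  s=0
  s=1, q=0, ix=0
  s=2, q=0, ix=1
  s=3, q=0, ix=2
  s=4, q=0, ix=3
  s=5, q=0, ix=4
  s=6, q=1, ix=0
  s=7, q=1, ix=1
  s=8, q=1, ix=2
  s=9, q=1, ix=3
  s=10, q=1, ix=4

Final answer: 10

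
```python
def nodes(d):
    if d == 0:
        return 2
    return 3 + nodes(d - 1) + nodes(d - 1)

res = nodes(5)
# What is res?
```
Call trace (a repeated sub-call is expanded the first time; later identical calls just restate its return value):
nodes(d=5)
  nodes(d=4)
    nodes(d=3)
      nodes(d=2)
        nodes(d=1)
          nodes(d=0)
          -> return 2
          nodes(d=0)
          -> return 2
        -> return 7
        nodes(d=1) -> return 7  (same call as traced above)
      -> return 17
      nodes(d=2) -> return 17  (same call as traced above)
    -> return 37
    nodes(d=3) -> return 37  (same call as traced above)
  -> return 77
  nodes(d=4) -> return 77  (same call as traced above)
-> return 157

Final answer: 157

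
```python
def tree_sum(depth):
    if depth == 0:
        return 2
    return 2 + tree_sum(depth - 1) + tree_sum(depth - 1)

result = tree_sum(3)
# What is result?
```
Call trace (a repeated sub-call is expanded the first time; later identical calls just restate its return value):
tree_sum(depth=3)
  tree_sum(depth=2)
    tree_sum(depth=1)
      tree_sum(depth=0)
      -> return 2
      tree_sum(depth=0)
      -> return 2
    -> return 6
    tree_sum(depth=1) -> return 6  (same call as traced above)
  -> return 14
  tree_sum(depth=2) -> return 14  (same call as traced above)
-> return 30

Final answer: 30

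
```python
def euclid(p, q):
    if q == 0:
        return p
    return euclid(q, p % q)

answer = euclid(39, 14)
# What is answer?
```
Call trace:
euclid(p=39, q=14)
  euclid(p=14, q=11)
    euclid(p=11, q=3)
      euclid(p=3, q=2)
        euclid(p=2, q=1)
          euclid(p=1, q=0)
          -> return 1
        -> return 1
      -> return 1
    -> return 1
  -> return 1
-> return 1

Final answer: 1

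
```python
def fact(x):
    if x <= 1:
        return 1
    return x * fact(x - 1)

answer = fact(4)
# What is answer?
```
Call trace:
fact(x=4)
  fact(x=3)
    fact(x=2)
      fact(x=1)
      -> return 1
    -> return 2
  -> return 6
-> return 24

Final answer: 24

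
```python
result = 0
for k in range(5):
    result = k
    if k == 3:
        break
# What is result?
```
Trace:
  result=0
  result=0, k=0
  result=1, k=1
  result=2, k=2
  result=3, k=3

Final answer: 3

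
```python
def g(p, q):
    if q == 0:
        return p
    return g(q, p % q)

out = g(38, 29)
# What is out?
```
Call trace:
g(p=38, q=29)
  g(p=29, q=9)
    g(p=9, q=2)
      g(p=2, q=1)
        g(p=1, q=0)
        -> return 1
      -> return 1
    -> return 1
  -> return 1
-> return 1

Final answer: 1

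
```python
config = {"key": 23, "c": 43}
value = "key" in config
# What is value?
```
Trace:
  config={'key': 23, 'c': 43}
  config={'key': 23, 'c': 43}, value=True

Final answer: True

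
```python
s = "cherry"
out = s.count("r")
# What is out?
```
Trace:
  s='cherry'
  s='cherry', out=2

Final answer: 2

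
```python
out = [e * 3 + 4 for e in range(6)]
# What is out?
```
Trace:
  e=0
  e=1
  e=2
  e=3
  e=4
  e=5
  out=[4, 7, 10, 13, 16, 19]

Final answer: [4, 7, 10, 13, 16, 19]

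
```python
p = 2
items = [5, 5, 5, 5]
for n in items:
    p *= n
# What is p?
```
Trace:
  p=2
  p=10, n=5
  p=50, n=5
  p=250, n=5
  p=1250, n=5

Final answer: 1250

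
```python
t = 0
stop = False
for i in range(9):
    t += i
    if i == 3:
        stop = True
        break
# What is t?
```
Trace:
  t=0
  t=0, stop=False
  t=0, stop=False, i=0
  t=1, stop=False, i=1
  t=3, stop=False, i=2
  t=6, stop=True, i=3

Final answer: 6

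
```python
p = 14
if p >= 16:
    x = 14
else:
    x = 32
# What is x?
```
Trace:
  p=14
  p=14, x=32

Final answer: 32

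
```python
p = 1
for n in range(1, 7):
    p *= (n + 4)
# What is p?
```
Trace:
  p=1
  p=5, n=1
  p=30, n=2
  p=210, n=3
  p=1680, n=4
  p=15120, n=5
  p=151200, n=6

Final answer: 151200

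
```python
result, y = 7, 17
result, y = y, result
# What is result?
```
Trace:
  result=7, y=17
  result=17, y=7

Final answer: 17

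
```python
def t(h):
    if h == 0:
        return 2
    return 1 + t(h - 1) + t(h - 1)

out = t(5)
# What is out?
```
Call trace (a repeated sub-call is expanded the first time; later identical calls just restate its return value):
t(h=5)
  t(h=4)
    t(h=3)
      t(h=2)
        t(h=1)
          t(h=0)
          -> return 2
          t(h=0)
          -> return 2
        -> return 5
        t(h=1) -> return 5  (same call as traced above)
      -> return 11
      t(h=2) -> return 11  (same call as traced above)
    -> return 23
    t(h=3) -> return 23  (same call as traced above)
  -> return 47
  t(h=4) -> return 47  (same call as traced above)
-> return 95

Final answer: 95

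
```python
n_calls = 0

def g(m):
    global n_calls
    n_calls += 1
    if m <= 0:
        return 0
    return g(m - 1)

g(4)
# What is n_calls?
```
Call trace:
g(m=4)
  g(m=3)
    g(m=2)
      g(m=1)
        g(m=0)
        -> return 0
      -> return 0
    -> return 0
  -> return 0
-> return 0

n_calls is incremented once per call. g is entered once for each m = 4, 3, 2, 1, 0 (the m <= 0 call returns without recursing), i.e. 4 + 1 calls.
n_calls = 5

Final answer: 5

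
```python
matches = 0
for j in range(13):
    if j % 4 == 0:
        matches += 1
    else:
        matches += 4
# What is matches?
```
Trace:
  matches=0
  matches=1, j=0
  matches=5, j=1
  matches=9, j=2
  matches=13, j=3
  matches=14, j=4
  matches=18, j=5
  matches=22, j=6
  matches=26, j=7
  matches=27, j=8
  matches=31, j=9
  matches=35, j=10
  matches=39, j=11
  matches=40, j=12

Final answer: 40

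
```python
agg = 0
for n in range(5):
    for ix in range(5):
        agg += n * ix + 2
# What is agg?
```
Trace:
  agg=0
  agg=2, n=0, ix=0
  agg=4, n=0, ix=1
  agg=6, n=0, ix=2
  agg=8, n=0, ix=3
  agg=10, n=0, ix=4
  agg=12, n=1, ix=0
  agg=15, n=1, ix=1
  agg=19, n=1, ix=2
  agg=24, n=1, ix=3
  agg=30, n=1, ix=4
  agg=32, n=2, ix=0
  agg=36, n=2, ix=1
  agg=42, n=2, ix=2
  agg=50, n=2, ix=3
  agg=60, n=2, ix=4
  agg=62, n=3, ix=0
  agg=67, n=3, ix=1
  agg=75, n=3, ix=2
  agg=86, n=3, ix=3
  agg=100, n=3, ix=4
  agg=102, n=4, ix=0
  agg=108, n=4, ix=1
  agg=118, n=4, ix=2
  agg=132, n=4, ix=3
  agg=150, n=4, ix=4

Final answer: 150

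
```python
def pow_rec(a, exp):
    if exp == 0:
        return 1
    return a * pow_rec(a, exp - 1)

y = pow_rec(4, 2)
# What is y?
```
Call trace:
pow_rec(a=4, exp=2)
  pow_rec(a=4, exp=1)
    pow_rec(a=4, exp=0)
    -> return 1
  -> return 4
-> return 16

Final answer: 16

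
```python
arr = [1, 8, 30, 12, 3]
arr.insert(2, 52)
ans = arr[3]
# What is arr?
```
Trace:
  arr=[1, 8, 30, 12, 3]
  arr=[1, 8, 52, 30, 12, 3]
  arr=[1, 8, 52, 30, 12, 3], ans=30

Final answer: [1, 8, 52, 30, 12, 3]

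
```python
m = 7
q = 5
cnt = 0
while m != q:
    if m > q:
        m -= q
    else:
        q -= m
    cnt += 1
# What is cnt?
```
Trace:
  m=7
  m=7, q=5
  m=7, q=5, cnt=0
  m=2, q=5, cnt=1
  m=2, q=3, cnt=2
  m=2, q=1, cnt=3
  m=1, q=1, cnt=4

Final answer: 4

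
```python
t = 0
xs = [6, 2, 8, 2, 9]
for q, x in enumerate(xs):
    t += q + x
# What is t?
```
Trace:
  t=0
  t=6, q=0, x=6
  t=9, q=1, x=2
  t=19, q=2, x=8
  t=24, q=3, x=2
  t=37, q=4, x=9

Final answer: 37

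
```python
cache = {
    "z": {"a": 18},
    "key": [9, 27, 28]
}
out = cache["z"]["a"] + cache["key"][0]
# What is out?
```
Trace:
  cache={'z': {'a': 18}, 'key': [9, 27, 28]}
  cache={'z': {'a': 18}, 'key': [9, 27, 28]}, out=27

Final answer: 27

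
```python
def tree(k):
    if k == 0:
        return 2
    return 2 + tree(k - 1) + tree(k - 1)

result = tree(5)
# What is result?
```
Call trace (a repeated sub-call is expanded the first time; later identical calls just restate its return value):
tree(k=5)
  tree(k=4)
    tree(k=3)
      tree(k=2)
        tree(k=1)
          tree(k=0)
          -> return 2
          tree(k=0)
          -> return 2
        -> return 6
        tree(k=1) -> return 6  (same call as traced above)
      -> return 14
      tree(k=2) -> return 14  (same call as traced above)
    -> return 30
    tree(k=3) -> return 30  (same call as traced above)
  -> return 62
  tree(k=4) -> return 62  (same call as traced above)
-> return 126

Final answer: 126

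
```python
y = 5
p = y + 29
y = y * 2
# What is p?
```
Trace:
  y=5
  y=5, p=34
  y=10, p=34

Final answer: 34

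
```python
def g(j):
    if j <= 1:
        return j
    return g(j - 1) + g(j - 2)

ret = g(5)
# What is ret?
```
Call trace (a repeated sub-call is expanded the first time; later identical calls just restate its return value):
g(j=5)
  g(j=4)
    g(j=3)
      g(j=2)
        g(j=1)
        -> return 1
        g(j=0)
        -> return 0
      -> return 1
      g(j=1)
      -> return 1
    -> return 2
    g(j=2) -> return 1  (same call as traced above)
  -> return 3
  g(j=3) -> return 2  (same call as traced above)
-> return 5

Final answer: 5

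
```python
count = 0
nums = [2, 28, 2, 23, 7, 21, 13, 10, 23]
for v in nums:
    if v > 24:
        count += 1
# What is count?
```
Trace:
  count=0
  count=0, v=2
  count=1, v=28
  count=1, v=2
  count=1, v=23
  count=1, v=7
  count=1, v=21
  count=1, v=13
  count=1, v=10
  count=1, v=23

Final answer: 1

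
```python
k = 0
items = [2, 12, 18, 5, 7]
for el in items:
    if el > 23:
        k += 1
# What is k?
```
Trace:
  k=0
  k=0, el=2
  k=0, el=12
  k=0, el=18
  k=0, el=5
  k=0, el=7

Final answer: 0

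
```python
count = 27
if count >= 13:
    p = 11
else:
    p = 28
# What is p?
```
Trace:
  count=27
  count=27, p=11

Final answer: 11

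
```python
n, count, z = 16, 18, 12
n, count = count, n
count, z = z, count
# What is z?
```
Trace:
  n=16, count=18, z=12
  n=18, count=16, z=12
  n=18, count=12, z=16

Final answer: 16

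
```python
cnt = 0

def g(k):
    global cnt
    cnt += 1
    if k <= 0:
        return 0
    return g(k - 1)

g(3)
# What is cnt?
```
Call trace:
g(k=3)
  g(k=2)
    g(k=1)
      g(k=0)
      -> return 0
    -> return 0
  -> return 0
-> return 0

cnt is incremented once per call. g is entered once for each k = 3, 2, 1, 0 (the k <= 0 call returns without recursing), i.e. 3 + 1 calls.
cnt = 4

Final answer: 4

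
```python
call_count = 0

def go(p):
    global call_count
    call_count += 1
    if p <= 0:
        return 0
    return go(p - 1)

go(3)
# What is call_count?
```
Call trace:
go(p=3)
  go(p=2)
    go(p=1)
      go(p=0)
      -> return 0
    -> return 0
  -> return 0
-> return 0

call_count is incremented once per call. go is entered once for each p = 3, 2, 1, 0 (the p <= 0 call returns without recursing), i.e. 3 + 1 calls.
call_count = 4

Final answer: 4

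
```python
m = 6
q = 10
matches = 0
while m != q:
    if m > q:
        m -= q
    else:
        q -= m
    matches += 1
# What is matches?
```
Trace:
  m=6
  m=6, q=10
  m=6, q=10, matches=0
  m=6, q=4, matches=1
  m=2, q=4, matches=2
  m=2, q=2, matches=3

Final answer: 3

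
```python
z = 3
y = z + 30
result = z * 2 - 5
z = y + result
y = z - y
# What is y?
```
Trace:
  z=3
  z=3, y=33
  z=3, y=33, result=1
  z=34, y=33, result=1
  z=34, y=1, result=1

Final answer: 1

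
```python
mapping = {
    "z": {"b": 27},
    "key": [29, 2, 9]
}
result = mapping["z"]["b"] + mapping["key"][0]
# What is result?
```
Trace:
  mapping={'z': {'b': 27}, 'key': [29, 2, 9]}
  mapping={'z': {'b': 27}, 'key': [29, 2, 9]}, result=56

Final answer: 56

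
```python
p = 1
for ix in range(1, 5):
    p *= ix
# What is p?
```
Trace:
  p=1
  p=1, ix=1
  p=2, ix=2
  p=6, ix=3
  p=24, ix=4

Final answer: 24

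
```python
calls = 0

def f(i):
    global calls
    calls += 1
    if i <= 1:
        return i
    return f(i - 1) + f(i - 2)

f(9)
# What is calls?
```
Call trace (a repeated sub-call is expanded the first time; later identical calls just restate its return value):
f(i=9)
  f(i=8)
    f(i=7)
      f(i=6)
        f(i=5)
          f(i=4)
            f(i=3)
              f(i=2)
                f(i=1)
                -> return 1
                f(i=0)
                -> return 0
              -> return 1
              f(i=1)
              -> return 1
            -> return 2
            f(i=2) -> return 1  (same call as traced above)
          -> return 3
          f(i=3) -> return 2  (same call as traced above)
        -> return 5
        f(i=4) -> return 3  (same call as traced above)
      -> return 8
      f(i=5) -> return 5  (same call as traced above)
    -> return 13
    f(i=6) -> return 8  (same call as traced above)
  -> return 21
  f(i=7) -> return 13  (same call as traced above)
-> return 34

calls is incremented once per call, so count the calls in each subtree. Let C(i) = number of calls made by f(i).
C(0) = C(1) = 1 (base case, no recursion); C(i) = 1 + C(i - 1) + C(i - 2) otherwise.
C(2) = 1 + C(1) + C(0) = 1 + 1 + 1 = 3
C(3) = 1 + C(2) + C(1) = 1 + 3 + 1 = 5
C(4) = 1 + C(3) + C(2) = 1 + 5 + 3 = 9
C(5) = 1 + C(4) + C(3) = 1 + 9 + 5 = 15
C(6) = 1 + C(5) + C(4) = 1 + 15 + 9 = 25
C(7) = 1 + C(6) + C(5) = 1 + 25 + 15 = 41
C(8) = 1 + C(7) + C(6) = 1 + 41 + 25 = 67
C(9) = 1 + C(8) + C(7) = 1 + 67 + 41 = 109
calls = C(9) = 109

Final answer: 109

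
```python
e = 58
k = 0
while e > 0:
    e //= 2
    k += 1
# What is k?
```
Trace:
  e=58
  e=58, k=0
  e=29, k=1
  e=14, k=2
  e=7, k=3
  e=3, k=4
  e=1, k=5
  e=0, k=6

Final answer: 6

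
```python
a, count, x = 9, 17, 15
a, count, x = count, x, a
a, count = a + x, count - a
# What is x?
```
Trace:
  a=9, count=17, x=15
  a=17, count=15, x=9
  a=26, count=-2, x=9

Final answer: 9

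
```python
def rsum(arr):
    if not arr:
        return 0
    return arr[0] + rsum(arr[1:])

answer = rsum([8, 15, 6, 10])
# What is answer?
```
Call trace:
rsum(arr=[8, 15, 6, 10])
  rsum(arr=[15, 6, 10])
    rsum(arr=[6, 10])
      rsum(arr=[10])
        rsum(arr=[])
        -> return 0
      -> return 10
    -> return 16
  -> return 31
-> return 39

Final answer: 39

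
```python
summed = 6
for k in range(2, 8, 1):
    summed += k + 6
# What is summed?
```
Trace:
  summed=6
  summed=14, k=2
  summed=23, k=3
  summed=33, k=4
  summed=44, k=5
  summed=56, k=6
  summed=69, k=7

Final answer: 69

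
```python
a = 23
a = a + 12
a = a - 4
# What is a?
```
Trace:
  a=23
  a=35
  a=31

Final answer: 31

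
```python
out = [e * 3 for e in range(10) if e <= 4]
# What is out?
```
Trace:
  e=0
  e=1
  e=2
  e=3
  e=4
  e=5
  e=6
  e=7
  e=8
  e=9
  out=[0, 3, 6, 9, 12]

Final answer: [0, 3, 6, 9, 12]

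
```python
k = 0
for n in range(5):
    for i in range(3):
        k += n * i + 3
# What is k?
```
Trace:
  k=0
  k=3, n=0, i=0
  k=6, n=0, i=1
  k=9, n=0, i=2
  k=12, n=1, i=0
  k=16, n=1, i=1
  k=21, n=1, i=2
  k=24, n=2, i=0
  k=29, n=2, i=1
  k=36, n=2, i=2
  k=39, n=3, i=0
  k=45, n=3, i=1
  k=54, n=3, i=2
  k=57, n=4, i=0
  k=64, n=4, i=1
  k=75, n=4, i=2

Final answer: 75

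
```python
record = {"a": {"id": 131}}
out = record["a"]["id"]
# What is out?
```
Trace:
  record={'a': {'id': 131}}
  record={'a': {'id': 131}}, out=131

Final answer: 131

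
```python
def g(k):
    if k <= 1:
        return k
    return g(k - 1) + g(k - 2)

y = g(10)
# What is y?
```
Call trace (a repeated sub-call is expanded the first time; later identical calls just restate its return value):
g(k=10)
  g(k=9)
    g(k=8)
      g(k=7)
        g(k=6)
          g(k=5)
            g(k=4)
              g(k=3)
                g(k=2)
                  g(k=1)
                  -> return 1
                  g(k=0)
                  -> return 0
                -> return 1
                g(k=1)
                -> return 1
              -> return 2
              g(k=2) -> return 1  (same call as traced above)
            -> return 3
            g(k=3) -> return 2  (same call as traced above)
          -> return 5
          g(k=4) -> return 3  (same call as traced above)
        -> return 8
        g(k=5) -> return 5  (same call as traced above)
      -> return 13
      g(k=6) -> return 8  (same call as traced above)
    -> return 21
    g(k=7) -> return 13  (same call as traced above)
  -> return 34
  g(k=8) -> return 21  (same call as traced above)
-> return 55

Final answer: 55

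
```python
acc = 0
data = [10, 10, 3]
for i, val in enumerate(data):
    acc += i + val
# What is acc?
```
Trace:
  acc=0
  acc=10, i=0, val=10
  acc=21, i=1, val=10
  acc=26, i=2, val=3

Final answer: 26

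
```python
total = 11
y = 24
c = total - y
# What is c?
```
Trace:
  total=11
  total=11, y=24
  total=11, y=24, c=-13

Final answer: -13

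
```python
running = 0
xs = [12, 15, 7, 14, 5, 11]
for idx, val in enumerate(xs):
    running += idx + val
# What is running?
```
Trace:
  running=0
  running=12, idx=0, val=12
  running=28, idx=1, val=15
  running=37, idx=2, val=7
  running=54, idx=3, val=14
  running=63, idx=4, val=5
  running=79, idx=5, val=11

Final answer: 79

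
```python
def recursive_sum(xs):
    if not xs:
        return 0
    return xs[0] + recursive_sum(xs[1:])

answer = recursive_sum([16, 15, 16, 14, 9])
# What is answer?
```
Call trace:
recursive_sum(xs=[16, 15, 16, 14, 9])
  recursive_sum(xs=[15, 16, 14, 9])
    recursive_sum(xs=[16, 14, 9])
      recursive_sum(xs=[14, 9])
        recursive_sum(xs=[9])
          recursive_sum(xs=[])
          -> return 0
        -> return 9
      -> return 23
    -> return 39
  -> return 54
-> return 70

Final answer: 70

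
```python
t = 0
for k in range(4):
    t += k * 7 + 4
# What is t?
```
Trace:
  t=0
  t=4, k=0
  t=15, k=1
  t=33, k=2
  t=58, k=3

Final answer: 58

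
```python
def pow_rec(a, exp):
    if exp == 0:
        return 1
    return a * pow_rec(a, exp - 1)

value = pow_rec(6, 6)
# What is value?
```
Call trace:
pow_rec(a=6, exp=6)
  pow_rec(a=6, exp=5)
    pow_rec(a=6, exp=4)
      pow_rec(a=6, exp=3)
        pow_rec(a=6, exp=2)
          pow_rec(a=6, exp=1)
            pow_rec(a=6, exp=0)
            -> return 1
          -> return 6
        -> return 36
      -> return 216
    -> return 1296
  -> return 7776
-> return 46656

Final answer: 46656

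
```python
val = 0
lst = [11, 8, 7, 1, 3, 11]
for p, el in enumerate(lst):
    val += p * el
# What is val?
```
Trace:
  val=0
  val=0, p=0, el=11
  val=8, p=1, el=8
  val=22, p=2, el=7
  val=25, p=3, el=1
  val=37, p=4, el=3
  val=92, p=5, el=11

Final answer: 92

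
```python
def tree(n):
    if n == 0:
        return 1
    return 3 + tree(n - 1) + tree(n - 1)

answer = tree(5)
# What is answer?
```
Call trace (a repeated sub-call is expanded the first time; later identical calls just restate its return value):
tree(n=5)
  tree(n=4)
    tree(n=3)
      tree(n=2)
        tree(n=1)
          tree(n=0)
          -> return 1
          tree(n=0)
          -> return 1
        -> return 5
        tree(n=1) -> return 5  (same call as traced above)
      -> return 13
      tree(n=2) -> return 13  (same call as traced above)
    -> return 29
    tree(n=3) -> return 29  (same call as traced above)
  -> return 61
  tree(n=4) -> return 61  (same call as traced above)
-> return 125

Final answer: 125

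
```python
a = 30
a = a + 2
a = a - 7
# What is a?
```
Trace:
  a=30
  a=32
  a=25

Final answer: 25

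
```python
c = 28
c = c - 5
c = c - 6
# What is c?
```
Trace:
  c=28
  c=23
  c=17

Final answer: 17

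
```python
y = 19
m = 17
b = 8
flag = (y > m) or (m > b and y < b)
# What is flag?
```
Trace:
  y=19
  y=19, m=17
  y=19, m=17, b=8
  y=19, m=17, b=8, flag=True

Final answer: True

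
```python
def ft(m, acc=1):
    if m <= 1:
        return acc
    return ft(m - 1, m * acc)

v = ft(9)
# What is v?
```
Call trace:
ft(m=9, acc=1)
  ft(m=8, acc=9)
    ft(m=7, acc=72)
      ft(m=6, acc=504)
        ft(m=5, acc=3024)
          ft(m=4, acc=15120)
            ft(m=3, acc=60480)
              ft(m=2, acc=181440)
                ft(m=1, acc=362880)
                -> return 362880
              -> return 362880
            -> return 362880
          -> return 362880
        -> return 362880
      -> return 362880
    -> return 362880
  -> return 362880
-> return 362880

Final answer: 362880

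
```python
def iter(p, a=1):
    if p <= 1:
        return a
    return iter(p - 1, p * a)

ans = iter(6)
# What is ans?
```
Call trace:
iter(p=6, a=1)
  iter(p=5, a=6)
    iter(p=4, a=30)
      iter(p=3, a=120)
        iter(p=2, a=360)
          iter(p=1, a=720)
          -> return 720
        -> return 720
      -> return 720
    -> return 720
  -> return 720
-> return 720

Final answer: 720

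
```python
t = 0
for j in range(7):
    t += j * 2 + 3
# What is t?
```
Trace:
  t=0
  t=3, j=0
  t=8, j=1
  t=15, j=2
  t=24, j=3
  t=35, j=4
  t=48, j=5
  t=63, j=6

Final answer: 63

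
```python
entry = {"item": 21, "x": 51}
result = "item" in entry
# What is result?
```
Trace:
  entry={'item': 21, 'x': 51}
  entry={'item': 21, 'x': 51}, result=True

Final answer: True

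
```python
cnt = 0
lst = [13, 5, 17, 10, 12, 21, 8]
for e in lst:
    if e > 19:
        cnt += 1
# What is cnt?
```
Trace:
  cnt=0
  cnt=0, e=13
  cnt=0, e=5
  cnt=0, e=17
  cnt=0, e=10
  cnt=0, e=12
  cnt=1, e=21
  cnt=1, e=8

Final answer: 1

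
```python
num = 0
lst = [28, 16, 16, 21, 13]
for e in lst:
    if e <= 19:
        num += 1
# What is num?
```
Trace:
  num=0
  num=0, e=28
  num=1, e=16
  num=2, e=16
  num=2, e=21
  num=3, e=13

Final answer: 3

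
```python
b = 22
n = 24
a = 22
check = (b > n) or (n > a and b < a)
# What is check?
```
Trace:
  b=22
  b=22, n=24
  b=22, n=24, a=22
  b=22, n=24, a=22, check=False

Final answer: False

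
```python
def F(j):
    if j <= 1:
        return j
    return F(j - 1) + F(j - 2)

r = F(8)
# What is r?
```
Call trace (a repeated sub-call is expanded the first time; later identical calls just restate its return value):
F(j=8)
  F(j=7)
    F(j=6)
      F(j=5)
        F(j=4)
          F(j=3)
            F(j=2)
              F(j=1)
              -> return 1
              F(j=0)
              -> return 0
            -> return 1
            F(j=1)
            -> return 1
          -> return 2
          F(j=2) -> return 1  (same call as traced above)
        -> return 3
        F(j=3) -> return 2  (same call as traced above)
      -> return 5
      F(j=4) -> return 3  (same call as traced above)
    -> return 8
    F(j=5) -> return 5  (same call as traced above)
  -> return 13
  F(j=6) -> return 8  (same call as traced above)
-> return 21

Final answer: 21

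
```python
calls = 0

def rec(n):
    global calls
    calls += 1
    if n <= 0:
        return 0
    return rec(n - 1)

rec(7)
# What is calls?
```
Call trace:
rec(n=7)
  rec(n=6)
    rec(n=5)
      rec(n=4)
        rec(n=3)
          rec(n=2)
            rec(n=1)
              rec(n=0)
              -> return 0
            -> return 0
          -> return 0
        -> return 0
      -> return 0
    -> return 0
  -> return 0
-> return 0

calls is incremented once per call. rec is entered once for each n = 7, 6, 5, 4, 3, 2, 1, 0 (the n <= 0 call returns without recursing), i.e. 7 + 1 calls.
calls = 8

Final answer: 8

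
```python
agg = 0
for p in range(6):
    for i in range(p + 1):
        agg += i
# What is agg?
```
Trace:
  agg=0
  agg=0, p=0, i=0
  agg=0, p=1, i=0
  agg=1, p=1, i=1
  agg=1, p=2, i=0
  agg=2, p=2, i=1
  agg=4, p=2, i=2
  agg=4, p=3, i=0
  agg=5, p=3, i=1
  agg=7, p=3, i=2
  agg=10, p=3, i=3
  agg=10, p=4, i=0
  agg=11, p=4, i=1
  agg=13, p=4, i=2
  agg=16, p=4, i=3
  agg=20, p=4, i=4
  agg=20, p=5, i=0
  agg=21, p=5, i=1
  agg=23, p=5, i=2
  agg=26, p=5, i=3
  agg=30, p=5, i=4
  agg=35, p=5, i=5

Final answer: 35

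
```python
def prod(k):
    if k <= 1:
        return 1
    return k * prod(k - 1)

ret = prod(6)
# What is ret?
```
Call trace:
prod(k=6)
  prod(k=5)
    prod(k=4)
      prod(k=3)
        prod(k=2)
          prod(k=1)
          -> return 1
        -> return 2
      -> return 6
    -> return 24
  -> return 120
-> return 720

Final answer: 720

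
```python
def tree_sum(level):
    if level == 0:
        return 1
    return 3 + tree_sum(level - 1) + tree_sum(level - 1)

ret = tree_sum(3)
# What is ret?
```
Call trace (a repeated sub-call is expanded the first time; later identical calls just restate its return value):
tree_sum(level=3)
  tree_sum(level=2)
    tree_sum(level=1)
      tree_sum(level=0)
      -> return 1
      tree_sum(level=0)
      -> return 1
    -> return 5
    tree_sum(level=1) -> return 5  (same call as traced above)
  -> return 13
  tree_sum(level=2) -> return 13  (same call as traced above)
-> return 29

Final answer: 29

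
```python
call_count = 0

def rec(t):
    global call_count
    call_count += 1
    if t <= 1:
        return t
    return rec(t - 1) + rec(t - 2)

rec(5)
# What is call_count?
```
Call trace (a repeated sub-call is expanded the first time; later identical calls just restate its return value):
rec(t=5)
  rec(t=4)
    rec(t=3)
      rec(t=2)
        rec(t=1)
        -> return 1
        rec(t=0)
        -> return 0
      -> return 1
      rec(t=1)
      -> return 1
    -> return 2
    rec(t=2) -> return 1  (same call as traced above)
  -> return 3
  rec(t=3) -> return 2  (same call as traced above)
-> return 5

call_count is incremented once per call, so count the calls in each subtree. Let C(t) = number of calls made by rec(t).
C(0) = C(1) = 1 (base case, no recursion); C(t) = 1 + C(t - 1) + C(t - 2) otherwise.
C(2) = 1 + C(1) + C(0) = 1 + 1 + 1 = 3
C(3) = 1 + C(2) + C(1) = 1 + 3 + 1 = 5
C(4) = 1 + C(3) + C(2) = 1 + 5 + 3 = 9
C(5) = 1 + C(4) + C(3) = 1 + 9 + 5 = 15
call_count = C(5) = 15

Final answer: 15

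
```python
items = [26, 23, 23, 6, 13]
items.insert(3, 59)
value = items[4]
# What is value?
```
Trace:
  items=[26, 23, 23, 6, 13]
  items=[26, 23, 23, 59, 6, 13]
  items=[26, 23, 23, 59, 6, 13], value=6

Final answer: 6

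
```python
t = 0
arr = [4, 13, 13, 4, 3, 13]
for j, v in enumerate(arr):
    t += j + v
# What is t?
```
Trace:
  t=0
  t=4, j=0, v=4
  t=18, j=1, v=13
  t=33, j=2, v=13
  t=40, j=3, v=4
  t=47, j=4, v=3
  t=65, j=5, v=13

Final answer: 65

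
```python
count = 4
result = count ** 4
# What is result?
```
Trace:
  count=4
  count=4, result=256

Final answer: 256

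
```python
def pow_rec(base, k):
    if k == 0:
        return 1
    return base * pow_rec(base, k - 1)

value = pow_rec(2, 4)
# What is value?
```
Call trace:
pow_rec(base=2, k=4)
  pow_rec(base=2, k=3)
    pow_rec(base=2, k=2)
      pow_rec(base=2, k=1)
        pow_rec(base=2, k=0)
        -> return 1
      -> return 2
    -> return 4
  -> return 8
-> return 16

Final answer: 16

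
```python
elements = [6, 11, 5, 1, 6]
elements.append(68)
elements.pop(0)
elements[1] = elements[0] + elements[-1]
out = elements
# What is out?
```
Trace:
  elements=[6, 11, 5, 1, 6]
  elements=[6, 11, 5, 1, 6, 68]
  elements=[11, 5, 1, 6, 68]
  elements=[11, 79, 1, 6, 68]
  elements=[11, 79, 1, 6, 68], out=[11, 79, 1, 6, 68]

Final answer: [11, 79, 1, 6, 68]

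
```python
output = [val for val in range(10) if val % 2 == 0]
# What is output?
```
Trace:
  val=0
  val=1
  val=2
  val=3
  val=4
  val=5
  val=6
  val=7
  val=8
  val=9
  output=[0, 2, 4, 6, 8]

Final answer: [0, 2, 4, 6, 8]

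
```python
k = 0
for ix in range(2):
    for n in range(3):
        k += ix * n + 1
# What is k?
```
Trace:
  k=0
  k=1, ix=0, n=0
  k=2, ix=0, n=1
  k=3, ix=0, n=2
  k=4, ix=1, n=0
  k=6, ix=1, n=1
  k=9, ix=1, n=2

Final answer: 9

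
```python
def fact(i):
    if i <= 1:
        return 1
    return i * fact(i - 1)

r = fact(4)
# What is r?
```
Call trace:
fact(i=4)
  fact(i=3)
    fact(i=2)
      fact(i=1)
      -> return 1
    -> return 2
  -> return 6
-> return 24

Final answer: 24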